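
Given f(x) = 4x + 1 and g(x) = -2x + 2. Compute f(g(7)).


g(7) = -12
f(-12) = -47

-47


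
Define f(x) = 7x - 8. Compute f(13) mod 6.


f(13) = 83
83 mod 6 = 5

5


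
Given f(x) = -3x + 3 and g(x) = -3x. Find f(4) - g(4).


f(4) = -9
g(4) = -12
Difference = 3

3


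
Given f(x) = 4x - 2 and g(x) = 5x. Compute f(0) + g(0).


f(0) = -2
g(0) = 0
Sum = -2

-2


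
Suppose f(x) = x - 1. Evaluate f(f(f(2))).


f(2) = 1
f(1) = 0
f(0) = -1

-1


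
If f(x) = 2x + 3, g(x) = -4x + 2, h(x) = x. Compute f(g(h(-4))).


h(-4) = -4
g(-4) = 18
f(18) = 39

39


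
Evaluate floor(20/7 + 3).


20/7 = 2.8571
2.8571 + 3 = 5.8571
floor(5.8571) = 5

5


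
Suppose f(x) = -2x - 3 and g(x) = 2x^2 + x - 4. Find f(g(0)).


5


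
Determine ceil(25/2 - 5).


25/2 = 12.5
12.5 - 5 = 7.5
ceil(7.5) = 8

8


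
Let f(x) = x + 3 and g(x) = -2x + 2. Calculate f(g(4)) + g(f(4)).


f(g(4)) = -3
g(f(4)) = -12
Sum = -15

-15


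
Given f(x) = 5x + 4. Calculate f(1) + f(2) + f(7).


f(1) = 9
f(2) = 14
f(7) = 39
Sum = 62

62


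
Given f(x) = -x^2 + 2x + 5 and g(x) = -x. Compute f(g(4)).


-19


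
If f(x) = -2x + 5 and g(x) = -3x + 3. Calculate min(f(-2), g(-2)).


f(-2) = 9
g(-2) = 9
min = 9

9


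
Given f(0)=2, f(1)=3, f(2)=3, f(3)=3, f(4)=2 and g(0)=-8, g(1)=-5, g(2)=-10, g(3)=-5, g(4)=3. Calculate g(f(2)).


f(2) = 3
g(3) = -5

-5


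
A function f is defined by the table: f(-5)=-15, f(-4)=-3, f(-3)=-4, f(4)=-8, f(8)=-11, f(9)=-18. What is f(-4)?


Reading from the table at x = -4

-3


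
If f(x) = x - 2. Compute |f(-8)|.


f(-8) = -10
|-10| = 10

10


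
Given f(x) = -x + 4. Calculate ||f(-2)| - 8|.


2


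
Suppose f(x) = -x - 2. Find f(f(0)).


f(0) = -2
f(-2) = 0

0


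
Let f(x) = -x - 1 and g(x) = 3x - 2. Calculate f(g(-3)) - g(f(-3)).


f(g(-3)) = 10
g(f(-3)) = 4
Difference = 6

6


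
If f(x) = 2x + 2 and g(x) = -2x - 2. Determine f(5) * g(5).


-144


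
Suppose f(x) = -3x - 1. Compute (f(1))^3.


f(1) = -4
(-4)^3 = -64

-64


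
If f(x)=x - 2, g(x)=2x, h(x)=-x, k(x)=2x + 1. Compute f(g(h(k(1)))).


k(1) = 3
h(3) = -3
g(-3) = -6
f(-6) = -8

-8


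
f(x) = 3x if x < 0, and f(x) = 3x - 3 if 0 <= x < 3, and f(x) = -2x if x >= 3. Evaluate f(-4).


-12


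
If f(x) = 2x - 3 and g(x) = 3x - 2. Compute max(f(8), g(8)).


f(8) = 13
g(8) = 22
max = 22

22


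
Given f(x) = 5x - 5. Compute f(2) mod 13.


5


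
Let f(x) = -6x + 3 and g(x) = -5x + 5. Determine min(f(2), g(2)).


f(2) = -9
g(2) = -5
min = -9

-9


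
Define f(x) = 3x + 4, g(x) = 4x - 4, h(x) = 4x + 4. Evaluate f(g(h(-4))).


h(-4) = -12
g(-12) = -52
f(-52) = -152

-152


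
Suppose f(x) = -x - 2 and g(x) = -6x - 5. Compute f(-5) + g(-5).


f(-5) = 3
g(-5) = 25
Sum = 28

28


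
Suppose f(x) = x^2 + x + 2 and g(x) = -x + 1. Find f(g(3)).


g(3) = -2
f(-2) = 1*(-2)^2 + 1*(-2) + 2 = 4

4


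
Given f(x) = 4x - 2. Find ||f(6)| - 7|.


f(6) = 22
|22| = 22
|22 - 7| = 15

15


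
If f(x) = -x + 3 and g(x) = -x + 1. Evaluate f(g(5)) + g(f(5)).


10


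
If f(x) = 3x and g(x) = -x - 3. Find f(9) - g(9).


f(9) = 27
g(9) = -12
Difference = 39

39


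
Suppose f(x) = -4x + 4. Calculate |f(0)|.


f(0) = 4
|4| = 4

4


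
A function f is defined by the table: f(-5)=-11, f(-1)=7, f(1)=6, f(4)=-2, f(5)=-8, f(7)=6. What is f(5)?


-8


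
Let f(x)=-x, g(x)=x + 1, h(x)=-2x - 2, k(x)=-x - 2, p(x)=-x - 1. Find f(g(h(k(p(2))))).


p(2) = -3
k(-3) = 1
h(1) = -4
g(-4) = -3
f(-3) = 3

3


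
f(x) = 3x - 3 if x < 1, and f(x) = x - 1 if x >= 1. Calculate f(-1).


-1 satisfies x < 1
f(-1) = -6

-6


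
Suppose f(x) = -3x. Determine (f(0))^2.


f(0) = 0
(0)^2 = 0

0


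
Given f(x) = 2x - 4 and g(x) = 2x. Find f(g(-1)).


g(-1) = -2
f(-2) = -8

-8


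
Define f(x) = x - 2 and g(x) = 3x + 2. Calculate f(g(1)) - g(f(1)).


f(g(1)) = 3
g(f(1)) = -1
Difference = 4

4


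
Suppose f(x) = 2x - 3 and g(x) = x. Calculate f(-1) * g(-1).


f(-1) = -5
g(-1) = -1
Product = 5

5


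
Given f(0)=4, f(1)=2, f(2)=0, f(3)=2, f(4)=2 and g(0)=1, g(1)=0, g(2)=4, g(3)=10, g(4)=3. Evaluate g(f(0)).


3


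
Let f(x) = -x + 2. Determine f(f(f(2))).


f(2) = 0
f(0) = 2
f(2) = 0

0


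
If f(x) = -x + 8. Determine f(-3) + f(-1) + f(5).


23


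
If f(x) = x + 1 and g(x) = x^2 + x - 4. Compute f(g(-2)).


-1


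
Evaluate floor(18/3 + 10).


18/3 = 6
6 + 10 = 16
floor(16) = 16

16


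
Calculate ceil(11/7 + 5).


7


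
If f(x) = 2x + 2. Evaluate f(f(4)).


f(4) = 10
f(10) = 22

22


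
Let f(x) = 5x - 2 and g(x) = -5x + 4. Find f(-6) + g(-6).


f(-6) = -32
g(-6) = 34
Sum = 2

2


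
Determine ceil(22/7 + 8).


22/7 = 3.1429
3.1429 + 8 = 11.1429
ceil(11.1429) = 12

12


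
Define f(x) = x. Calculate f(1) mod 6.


f(1) = 1
1 mod 6 = 1

1


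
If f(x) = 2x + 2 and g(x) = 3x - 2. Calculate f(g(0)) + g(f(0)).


f(g(0)) = -2
g(f(0)) = 4
Sum = 2

2


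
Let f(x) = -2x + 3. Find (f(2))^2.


1


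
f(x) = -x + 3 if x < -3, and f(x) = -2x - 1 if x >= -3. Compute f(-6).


-6 satisfies x < -3
f(-6) = 9

9


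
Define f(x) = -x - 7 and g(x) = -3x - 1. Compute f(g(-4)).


g(-4) = 11
f(11) = -18

-18


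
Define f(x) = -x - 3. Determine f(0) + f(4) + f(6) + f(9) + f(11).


f(0) = -3
f(4) = -7
f(6) = -9
f(9) = -12
f(11) = -14
Sum = -45

-45


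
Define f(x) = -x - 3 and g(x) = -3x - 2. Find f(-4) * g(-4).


f(-4) = 1
g(-4) = 10
Product = 10

10


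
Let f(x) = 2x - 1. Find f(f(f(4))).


f(4) = 7
f(7) = 13
f(13) = 25

25


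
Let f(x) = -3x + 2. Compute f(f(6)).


50


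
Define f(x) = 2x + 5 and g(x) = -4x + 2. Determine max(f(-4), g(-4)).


f(-4) = -3
g(-4) = 18
max = 18

18


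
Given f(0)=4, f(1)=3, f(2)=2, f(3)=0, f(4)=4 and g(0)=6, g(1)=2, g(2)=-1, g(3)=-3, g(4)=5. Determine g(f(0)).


f(0) = 4
g(4) = 5

5


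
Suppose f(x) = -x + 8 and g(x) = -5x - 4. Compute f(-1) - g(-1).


8


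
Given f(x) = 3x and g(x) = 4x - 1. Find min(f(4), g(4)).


f(4) = 12
g(4) = 15
min = 12

12


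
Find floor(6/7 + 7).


6/7 = 0.8571
0.8571 + 7 = 7.8571
floor(7.8571) = 7

7


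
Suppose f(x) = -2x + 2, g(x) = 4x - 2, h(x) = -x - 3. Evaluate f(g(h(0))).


h(0) = -3
g(-3) = -14
f(-14) = 30

30


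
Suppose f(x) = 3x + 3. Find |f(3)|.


12


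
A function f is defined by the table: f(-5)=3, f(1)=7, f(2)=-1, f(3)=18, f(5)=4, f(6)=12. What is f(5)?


Reading from the table at x = 5

4


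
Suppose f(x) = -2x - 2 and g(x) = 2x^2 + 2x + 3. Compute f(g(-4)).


g(-4) = 27
f(27) = -56

-56


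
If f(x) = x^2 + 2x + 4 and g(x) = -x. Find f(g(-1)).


g(-1) = 1
f(1) = 1*(1)^2 + 2*(1) + 4 = 7

7


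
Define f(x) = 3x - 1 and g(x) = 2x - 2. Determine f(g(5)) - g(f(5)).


f(g(5)) = 23
g(f(5)) = 26
Difference = -3

-3


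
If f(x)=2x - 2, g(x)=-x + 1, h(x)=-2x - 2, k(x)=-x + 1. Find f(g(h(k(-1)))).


k(-1) = 2
h(2) = -6
g(-6) = 7
f(7) = 12

12


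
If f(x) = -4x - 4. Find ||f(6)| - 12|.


16


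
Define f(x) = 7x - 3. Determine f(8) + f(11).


f(8) = 53
f(11) = 74
Sum = 127

127


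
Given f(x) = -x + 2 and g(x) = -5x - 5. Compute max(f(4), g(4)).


f(4) = -2
g(4) = -25
max = -2

-2


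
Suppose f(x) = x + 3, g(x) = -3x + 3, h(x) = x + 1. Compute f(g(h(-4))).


h(-4) = -3
g(-3) = 12
f(12) = 15

15


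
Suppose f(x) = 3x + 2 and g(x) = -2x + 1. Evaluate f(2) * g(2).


f(2) = 8
g(2) = -3
Product = -24

-24


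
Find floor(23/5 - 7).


23/5 = 4.6
4.6 - 7 = -2.4
floor(-2.4) = -3

-3


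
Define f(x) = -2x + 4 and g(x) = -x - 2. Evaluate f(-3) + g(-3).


f(-3) = 10
g(-3) = 1
Sum = 11

11


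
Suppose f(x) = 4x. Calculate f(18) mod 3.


f(18) = 72
72 mod 3 = 0

0


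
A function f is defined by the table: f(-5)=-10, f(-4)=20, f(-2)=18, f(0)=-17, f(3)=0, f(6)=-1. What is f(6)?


Reading from the table at x = 6

-1


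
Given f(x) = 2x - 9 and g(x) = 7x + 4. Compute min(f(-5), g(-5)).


f(-5) = -19
g(-5) = -31
min = -31

-31


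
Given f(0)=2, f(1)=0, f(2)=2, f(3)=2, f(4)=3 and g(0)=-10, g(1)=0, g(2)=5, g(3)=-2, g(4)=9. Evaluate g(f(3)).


f(3) = 2
g(2) = 5

5


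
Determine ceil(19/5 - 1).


3


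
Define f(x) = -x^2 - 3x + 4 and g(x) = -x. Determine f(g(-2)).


g(-2) = 2
f(2) = (-1)*(2)^2 - 3*(2) + 4 = -6

-6


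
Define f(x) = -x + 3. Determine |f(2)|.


f(2) = 1
|1| = 1

1


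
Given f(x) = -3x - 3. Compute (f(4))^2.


f(4) = -15
(-15)^2 = 225

225


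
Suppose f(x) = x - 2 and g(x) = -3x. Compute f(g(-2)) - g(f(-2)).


f(g(-2)) = 4
g(f(-2)) = 12
Difference = -8

-8


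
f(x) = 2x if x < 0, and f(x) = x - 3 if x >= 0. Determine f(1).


1 satisfies x >= 0
f(1) = -2

-2


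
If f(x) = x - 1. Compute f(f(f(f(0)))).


-4


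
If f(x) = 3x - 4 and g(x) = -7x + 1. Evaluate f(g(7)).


g(7) = -48
f(-48) = -148

-148


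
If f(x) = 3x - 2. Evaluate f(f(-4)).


f(-4) = -14
f(-14) = -44

-44


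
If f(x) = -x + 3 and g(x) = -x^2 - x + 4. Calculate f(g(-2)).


g(-2) = 2
f(2) = 1

1


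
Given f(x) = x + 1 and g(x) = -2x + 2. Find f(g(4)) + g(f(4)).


f(g(4)) = -5
g(f(4)) = -8
Sum = -13

-13


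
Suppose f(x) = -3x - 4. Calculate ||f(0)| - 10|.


f(0) = -4
|-4| = 4
|4 - 10| = 6

6


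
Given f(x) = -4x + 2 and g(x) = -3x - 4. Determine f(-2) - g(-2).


8


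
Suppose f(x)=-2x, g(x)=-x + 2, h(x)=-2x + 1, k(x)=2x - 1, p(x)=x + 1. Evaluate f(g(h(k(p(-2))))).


10


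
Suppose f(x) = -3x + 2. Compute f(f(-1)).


-13


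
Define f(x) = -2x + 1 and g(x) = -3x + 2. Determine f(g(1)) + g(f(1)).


8


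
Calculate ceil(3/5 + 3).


3/5 = 0.6
0.6 + 3 = 3.6
ceil(3.6) = 4

4


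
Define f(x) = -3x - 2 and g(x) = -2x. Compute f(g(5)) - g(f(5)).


f(g(5)) = 28
g(f(5)) = 34
Difference = -6

-6


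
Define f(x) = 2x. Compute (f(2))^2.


f(2) = 4
(4)^2 = 16

16


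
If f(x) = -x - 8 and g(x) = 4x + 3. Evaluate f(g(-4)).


g(-4) = -13
f(-13) = 5

5


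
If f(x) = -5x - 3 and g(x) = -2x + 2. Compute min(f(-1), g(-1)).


2


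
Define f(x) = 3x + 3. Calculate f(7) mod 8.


f(7) = 24
24 mod 8 = 0

0


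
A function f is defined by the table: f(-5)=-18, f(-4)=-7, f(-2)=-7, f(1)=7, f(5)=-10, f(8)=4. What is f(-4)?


Reading from the table at x = -4

-7


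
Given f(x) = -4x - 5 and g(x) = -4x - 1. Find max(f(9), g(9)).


f(9) = -41
g(9) = -37
max = -37

-37


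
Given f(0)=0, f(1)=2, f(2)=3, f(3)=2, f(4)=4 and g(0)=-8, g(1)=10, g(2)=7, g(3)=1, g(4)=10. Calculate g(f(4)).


f(4) = 4
g(4) = 10

10


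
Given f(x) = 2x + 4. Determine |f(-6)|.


f(-6) = -8
|-8| = 8

8


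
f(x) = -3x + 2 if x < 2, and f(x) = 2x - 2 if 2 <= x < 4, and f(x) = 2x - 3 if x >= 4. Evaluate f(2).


2 satisfies 2 <= x < 4
f(2) = 2

2


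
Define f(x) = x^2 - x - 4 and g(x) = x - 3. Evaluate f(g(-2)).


26


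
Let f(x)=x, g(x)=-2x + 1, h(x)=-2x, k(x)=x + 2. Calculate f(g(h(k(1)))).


k(1) = 3
h(3) = -6
g(-6) = 13
f(13) = 13

13


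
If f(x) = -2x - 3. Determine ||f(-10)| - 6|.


f(-10) = 17
|17| = 17
|17 - 6| = 11

11


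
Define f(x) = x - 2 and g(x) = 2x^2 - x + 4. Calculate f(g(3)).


g(3) = 19
f(19) = 17

17


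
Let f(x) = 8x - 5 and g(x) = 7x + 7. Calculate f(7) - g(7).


-5


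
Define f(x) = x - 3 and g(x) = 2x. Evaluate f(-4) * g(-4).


f(-4) = -7
g(-4) = -8
Product = 56

56


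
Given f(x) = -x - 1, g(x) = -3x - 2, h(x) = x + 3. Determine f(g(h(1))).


h(1) = 4
g(4) = -14
f(-14) = 13

13


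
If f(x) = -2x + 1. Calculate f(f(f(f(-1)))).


f(-1) = 3
f(3) = -5
f(-5) = 11
f(11) = -21

-21


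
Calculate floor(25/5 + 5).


25/5 = 5
5 + 5 = 10
floor(10) = 10

10


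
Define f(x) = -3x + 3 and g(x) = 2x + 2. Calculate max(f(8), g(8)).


18


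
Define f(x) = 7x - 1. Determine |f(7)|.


48


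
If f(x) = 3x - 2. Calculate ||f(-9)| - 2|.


f(-9) = -29
|-29| = 29
|29 - 2| = 27

27


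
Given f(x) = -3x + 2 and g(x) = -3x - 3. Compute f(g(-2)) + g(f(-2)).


f(g(-2)) = -7
g(f(-2)) = -27
Sum = -34

-34


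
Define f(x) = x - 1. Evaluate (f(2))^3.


f(2) = 1
(1)^3 = 1

1


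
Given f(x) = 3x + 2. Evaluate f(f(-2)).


f(-2) = -4
f(-4) = -10

-10


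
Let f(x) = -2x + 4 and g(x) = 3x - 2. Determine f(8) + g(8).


f(8) = -12
g(8) = 22
Sum = 10

10


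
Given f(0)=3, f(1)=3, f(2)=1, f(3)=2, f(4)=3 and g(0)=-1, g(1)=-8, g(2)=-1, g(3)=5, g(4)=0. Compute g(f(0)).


f(0) = 3
g(3) = 5

5


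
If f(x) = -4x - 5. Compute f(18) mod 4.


f(18) = -77
-77 mod 4 = 3

3


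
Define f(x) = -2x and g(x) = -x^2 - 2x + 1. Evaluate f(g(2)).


14


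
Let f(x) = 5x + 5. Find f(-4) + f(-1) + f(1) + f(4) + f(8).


65


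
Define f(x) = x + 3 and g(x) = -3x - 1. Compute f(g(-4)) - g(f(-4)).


f(g(-4)) = 14
g(f(-4)) = 2
Difference = 12

12


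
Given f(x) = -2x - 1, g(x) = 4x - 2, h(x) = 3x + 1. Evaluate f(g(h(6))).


-149


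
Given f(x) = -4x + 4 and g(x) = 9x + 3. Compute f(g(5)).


-188


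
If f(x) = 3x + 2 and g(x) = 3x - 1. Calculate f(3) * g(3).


f(3) = 11
g(3) = 8
Product = 88

88


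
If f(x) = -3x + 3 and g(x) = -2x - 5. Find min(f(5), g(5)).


f(5) = -12
g(5) = -15
min = -15

-15


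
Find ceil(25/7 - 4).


25/7 = 3.5714
3.5714 - 4 = -0.4286
ceil(-0.4286) = 0

0


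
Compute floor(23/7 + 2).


23/7 = 3.2857
3.2857 + 2 = 5.2857
floor(5.2857) = 5

5


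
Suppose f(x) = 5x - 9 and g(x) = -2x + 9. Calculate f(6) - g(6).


f(6) = 21
g(6) = -3
Difference = 24

24


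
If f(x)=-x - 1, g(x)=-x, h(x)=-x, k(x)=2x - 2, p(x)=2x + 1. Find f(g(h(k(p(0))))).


p(0) = 1
k(1) = 0
h(0) = 0
g(0) = 0
f(0) = -1

-1


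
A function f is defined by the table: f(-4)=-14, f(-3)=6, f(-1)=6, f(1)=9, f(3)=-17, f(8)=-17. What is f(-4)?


-14


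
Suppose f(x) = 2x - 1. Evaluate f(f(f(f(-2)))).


f(-2) = -5
f(-5) = -11
f(-11) = -23
f(-23) = -47

-47


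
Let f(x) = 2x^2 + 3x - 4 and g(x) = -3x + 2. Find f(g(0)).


g(0) = 2
f(2) = 2*(2)^2 + 3*(2) - 4 = 10

10


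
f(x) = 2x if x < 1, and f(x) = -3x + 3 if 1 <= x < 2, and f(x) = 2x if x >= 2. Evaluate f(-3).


-6


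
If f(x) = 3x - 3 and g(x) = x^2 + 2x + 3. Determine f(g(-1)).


g(-1) = 2
f(2) = 3

3


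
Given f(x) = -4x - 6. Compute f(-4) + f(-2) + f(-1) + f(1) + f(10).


f(-4) = 10
f(-2) = 2
f(-1) = -2
f(1) = -10
f(10) = -46
Sum = -46

-46


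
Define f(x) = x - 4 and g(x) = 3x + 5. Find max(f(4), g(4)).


f(4) = 0
g(4) = 17
max = 17

17


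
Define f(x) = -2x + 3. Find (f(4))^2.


25


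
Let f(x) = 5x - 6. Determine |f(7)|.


f(7) = 29
|29| = 29

29


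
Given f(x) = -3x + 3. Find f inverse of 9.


Solve -3x + 3 = 9
x = (9 - 3) / (-3) = -2

-2


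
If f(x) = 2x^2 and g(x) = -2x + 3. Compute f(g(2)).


g(2) = -1
f(-1) = 2*(-1)^2 = 2

2


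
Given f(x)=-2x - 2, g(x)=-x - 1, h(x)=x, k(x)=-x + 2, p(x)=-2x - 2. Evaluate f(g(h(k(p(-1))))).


p(-1) = 0
k(0) = 2
h(2) = 2
g(2) = -3
f(-3) = 4

4


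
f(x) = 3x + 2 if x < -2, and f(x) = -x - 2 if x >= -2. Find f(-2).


-2 satisfies x >= -2
f(-2) = 0

0


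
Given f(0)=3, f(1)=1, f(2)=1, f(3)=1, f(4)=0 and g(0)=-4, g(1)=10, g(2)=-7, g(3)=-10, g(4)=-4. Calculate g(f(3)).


f(3) = 1
g(1) = 10

10


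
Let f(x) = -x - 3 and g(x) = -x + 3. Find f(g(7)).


1


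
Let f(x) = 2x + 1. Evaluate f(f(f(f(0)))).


f(0) = 1
f(1) = 3
f(3) = 7
f(7) = 15

15


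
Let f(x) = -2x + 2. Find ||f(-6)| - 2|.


f(-6) = 14
|14| = 14
|14 - 2| = 12

12


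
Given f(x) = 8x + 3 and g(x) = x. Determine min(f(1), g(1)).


f(1) = 11
g(1) = 1
min = 1

1


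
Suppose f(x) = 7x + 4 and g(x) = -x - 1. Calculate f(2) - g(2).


f(2) = 18
g(2) = -3
Difference = 21

21


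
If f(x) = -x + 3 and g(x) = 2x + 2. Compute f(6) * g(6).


f(6) = -3
g(6) = 14
Product = -42

-42


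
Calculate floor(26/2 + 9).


26/2 = 13
13 + 9 = 22
floor(22) = 22

22


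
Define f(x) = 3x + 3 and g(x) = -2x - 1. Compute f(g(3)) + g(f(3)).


f(g(3)) = -18
g(f(3)) = -25
Sum = -43

-43


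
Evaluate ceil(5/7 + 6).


7


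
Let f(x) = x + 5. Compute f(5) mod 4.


f(5) = 10
10 mod 4 = 2

2


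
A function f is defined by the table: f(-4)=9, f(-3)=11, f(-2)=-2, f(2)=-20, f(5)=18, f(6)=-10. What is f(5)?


Reading from the table at x = 5

18


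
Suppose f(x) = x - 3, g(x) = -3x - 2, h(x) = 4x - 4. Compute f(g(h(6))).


h(6) = 20
g(20) = -62
f(-62) = -65

-65


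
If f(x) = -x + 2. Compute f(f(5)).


f(5) = -3
f(-3) = 5

5


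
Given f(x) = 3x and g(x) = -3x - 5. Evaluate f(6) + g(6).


f(6) = 18
g(6) = -23
Sum = -5

-5


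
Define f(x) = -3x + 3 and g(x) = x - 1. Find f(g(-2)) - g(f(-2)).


f(g(-2)) = 12
g(f(-2)) = 8
Difference = 4

4


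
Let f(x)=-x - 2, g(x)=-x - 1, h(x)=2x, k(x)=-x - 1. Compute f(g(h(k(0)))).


k(0) = -1
h(-1) = -2
g(-2) = 1
f(1) = -3

-3


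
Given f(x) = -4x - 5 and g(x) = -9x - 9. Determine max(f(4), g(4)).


f(4) = -21
g(4) = -45
max = -21

-21


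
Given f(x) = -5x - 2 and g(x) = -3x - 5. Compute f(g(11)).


188


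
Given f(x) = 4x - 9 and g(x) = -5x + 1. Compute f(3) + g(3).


f(3) = 3
g(3) = -14
Sum = -11

-11


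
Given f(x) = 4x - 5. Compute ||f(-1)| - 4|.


f(-1) = -9
|-9| = 9
|9 - 4| = 5

5


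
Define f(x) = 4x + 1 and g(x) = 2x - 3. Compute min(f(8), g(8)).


13


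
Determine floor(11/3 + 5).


11/3 = 3.6667
3.6667 + 5 = 8.6667
floor(8.6667) = 8

8


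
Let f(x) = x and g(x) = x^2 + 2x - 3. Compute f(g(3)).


g(3) = 12
f(12) = 12

12


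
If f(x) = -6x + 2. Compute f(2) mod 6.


f(2) = -10
-10 mod 6 = 2

2


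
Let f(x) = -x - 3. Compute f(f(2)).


2


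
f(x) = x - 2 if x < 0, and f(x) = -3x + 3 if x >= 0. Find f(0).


0 satisfies x >= 0
f(0) = 3

3


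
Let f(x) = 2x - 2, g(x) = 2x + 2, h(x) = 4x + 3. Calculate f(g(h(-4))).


-50


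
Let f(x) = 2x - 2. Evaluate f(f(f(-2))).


f(-2) = -6
f(-6) = -14
f(-14) = -30

-30


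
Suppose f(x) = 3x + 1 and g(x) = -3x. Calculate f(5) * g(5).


f(5) = 16
g(5) = -15
Product = -240

-240


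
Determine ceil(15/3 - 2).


15/3 = 5
5 - 2 = 3
ceil(3) = 3

3


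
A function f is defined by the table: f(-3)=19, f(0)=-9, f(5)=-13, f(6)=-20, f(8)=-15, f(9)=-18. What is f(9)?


-18


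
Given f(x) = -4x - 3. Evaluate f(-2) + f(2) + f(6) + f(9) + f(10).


-115


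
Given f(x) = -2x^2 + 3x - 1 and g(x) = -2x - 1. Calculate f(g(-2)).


g(-2) = 3
f(3) = (-2)*(3)^2 + 3*(3) - 1 = -10

-10


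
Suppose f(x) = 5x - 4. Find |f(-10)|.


f(-10) = -54
|-54| = 54

54


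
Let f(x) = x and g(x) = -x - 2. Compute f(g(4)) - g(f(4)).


f(g(4)) = -6
g(f(4)) = -6
Difference = 0

0


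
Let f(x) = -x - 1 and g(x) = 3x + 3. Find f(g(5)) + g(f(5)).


f(g(5)) = -19
g(f(5)) = -15
Sum = -34

-34


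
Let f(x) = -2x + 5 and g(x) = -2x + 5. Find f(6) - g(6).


f(6) = -7
g(6) = -7
Difference = 0

0


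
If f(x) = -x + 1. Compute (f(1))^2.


0


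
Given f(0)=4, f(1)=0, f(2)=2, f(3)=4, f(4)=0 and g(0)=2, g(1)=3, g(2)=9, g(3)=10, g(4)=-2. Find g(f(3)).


f(3) = 4
g(4) = -2

-2


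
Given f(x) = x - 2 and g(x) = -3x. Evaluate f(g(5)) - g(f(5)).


f(g(5)) = -17
g(f(5)) = -9
Difference = -8

-8


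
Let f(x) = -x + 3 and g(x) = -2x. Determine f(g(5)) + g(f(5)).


f(g(5)) = 13
g(f(5)) = 4
Sum = 17

17


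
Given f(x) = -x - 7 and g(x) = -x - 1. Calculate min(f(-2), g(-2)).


-5


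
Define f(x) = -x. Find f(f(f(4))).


f(4) = -4
f(-4) = 4
f(4) = -4

-4


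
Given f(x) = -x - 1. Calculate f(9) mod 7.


f(9) = -10
-10 mod 7 = 4

4


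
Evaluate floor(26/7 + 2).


5


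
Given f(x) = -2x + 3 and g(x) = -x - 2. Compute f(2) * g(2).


f(2) = -1
g(2) = -4
Product = 4

4


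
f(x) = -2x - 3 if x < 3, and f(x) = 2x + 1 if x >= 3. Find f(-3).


-3 satisfies x < 3
f(-3) = 3

3


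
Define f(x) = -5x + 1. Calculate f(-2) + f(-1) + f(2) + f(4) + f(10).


f(-2) = 11
f(-1) = 6
f(2) = -9
f(4) = -19
f(10) = -49
Sum = -60

-60


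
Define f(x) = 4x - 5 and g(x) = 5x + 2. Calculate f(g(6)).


g(6) = 32
f(32) = 123

123


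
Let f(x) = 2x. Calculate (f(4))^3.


f(4) = 8
(8)^3 = 512

512


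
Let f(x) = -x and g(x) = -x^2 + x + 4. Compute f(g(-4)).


g(-4) = -16
f(-16) = 16

16


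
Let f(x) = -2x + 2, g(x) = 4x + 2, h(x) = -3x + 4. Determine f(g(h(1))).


h(1) = 1
g(1) = 6
f(6) = -10

-10


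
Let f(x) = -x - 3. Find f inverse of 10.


Solve -x - 3 = 10
x = (10 + 3) / (-1) = -13

-13


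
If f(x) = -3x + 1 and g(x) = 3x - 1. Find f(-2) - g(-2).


f(-2) = 7
g(-2) = -7
Difference = 14

14


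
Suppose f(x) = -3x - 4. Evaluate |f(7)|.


25


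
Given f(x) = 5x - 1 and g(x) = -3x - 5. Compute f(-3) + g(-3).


f(-3) = -16
g(-3) = 4
Sum = -12

-12


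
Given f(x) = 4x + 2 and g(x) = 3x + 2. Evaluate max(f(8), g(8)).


34


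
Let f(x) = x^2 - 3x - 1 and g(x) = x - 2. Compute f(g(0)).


g(0) = -2
f(-2) = 1*(-2)^2 - 3*(-2) - 1 = 9

9


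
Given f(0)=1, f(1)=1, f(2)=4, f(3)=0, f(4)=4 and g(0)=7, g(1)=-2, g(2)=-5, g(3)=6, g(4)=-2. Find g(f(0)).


f(0) = 1
g(1) = -2

-2


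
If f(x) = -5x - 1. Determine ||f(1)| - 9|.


3


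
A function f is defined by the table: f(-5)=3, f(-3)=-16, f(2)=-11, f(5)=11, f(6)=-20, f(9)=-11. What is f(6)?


-20


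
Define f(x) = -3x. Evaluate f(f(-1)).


f(-1) = 3
f(3) = -9

-9


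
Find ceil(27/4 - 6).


1


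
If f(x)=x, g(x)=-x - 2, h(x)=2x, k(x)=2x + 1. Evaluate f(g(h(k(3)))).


k(3) = 7
h(7) = 14
g(14) = -16
f(-16) = -16

-16


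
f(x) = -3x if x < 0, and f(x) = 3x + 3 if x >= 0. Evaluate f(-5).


-5 satisfies x < 0
f(-5) = 15

15


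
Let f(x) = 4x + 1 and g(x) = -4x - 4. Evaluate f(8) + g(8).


-3


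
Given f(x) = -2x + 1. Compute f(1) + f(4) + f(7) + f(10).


f(1) = -1
f(4) = -7
f(7) = -13
f(10) = -19
Sum = -40

-40


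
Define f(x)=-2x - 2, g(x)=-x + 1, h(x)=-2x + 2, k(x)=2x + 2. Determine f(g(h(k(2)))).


-24


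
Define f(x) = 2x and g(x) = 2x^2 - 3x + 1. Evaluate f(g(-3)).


g(-3) = 28
f(28) = 56

56


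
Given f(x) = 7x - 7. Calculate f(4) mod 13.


8


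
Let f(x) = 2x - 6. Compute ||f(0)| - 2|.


f(0) = -6
|-6| = 6
|6 - 2| = 4

4


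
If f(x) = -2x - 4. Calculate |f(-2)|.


f(-2) = 0
|0| = 0

0


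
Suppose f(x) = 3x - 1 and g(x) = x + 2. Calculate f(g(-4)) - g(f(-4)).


f(g(-4)) = -7
g(f(-4)) = -11
Difference = 4

4


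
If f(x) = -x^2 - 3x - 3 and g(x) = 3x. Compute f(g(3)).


g(3) = 9
f(9) = (-1)*(9)^2 - 3*(9) - 3 = -111

-111


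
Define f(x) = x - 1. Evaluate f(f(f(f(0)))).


-4


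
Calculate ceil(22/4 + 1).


22/4 = 5.5
5.5 + 1 = 6.5
ceil(6.5) = 7

7


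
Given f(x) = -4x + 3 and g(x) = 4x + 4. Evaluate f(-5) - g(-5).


f(-5) = 23
g(-5) = -16
Difference = 39

39


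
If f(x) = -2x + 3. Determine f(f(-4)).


f(-4) = 11
f(11) = -19

-19


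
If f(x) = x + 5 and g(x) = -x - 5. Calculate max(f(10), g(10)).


f(10) = 15
g(10) = -15
max = 15

15


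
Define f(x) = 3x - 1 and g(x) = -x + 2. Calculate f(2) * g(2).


f(2) = 5
g(2) = 0
Product = 0

0


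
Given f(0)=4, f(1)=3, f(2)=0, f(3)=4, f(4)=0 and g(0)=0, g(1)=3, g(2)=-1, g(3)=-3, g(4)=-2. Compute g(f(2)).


0


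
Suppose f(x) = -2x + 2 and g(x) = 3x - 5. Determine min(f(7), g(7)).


f(7) = -12
g(7) = 16
min = -12

-12


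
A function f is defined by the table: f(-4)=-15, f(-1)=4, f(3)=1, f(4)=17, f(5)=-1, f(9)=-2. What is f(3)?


Reading from the table at x = 3

1


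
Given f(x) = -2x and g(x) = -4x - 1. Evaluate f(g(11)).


g(11) = -45
f(-45) = 90

90


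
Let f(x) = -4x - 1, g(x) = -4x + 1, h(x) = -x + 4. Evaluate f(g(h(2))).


h(2) = 2
g(2) = -7
f(-7) = 27

27


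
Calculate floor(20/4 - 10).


20/4 = 5
5 - 10 = -5
floor(-5) = -5

-5


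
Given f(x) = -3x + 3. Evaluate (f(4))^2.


f(4) = -9
(-9)^2 = 81

81


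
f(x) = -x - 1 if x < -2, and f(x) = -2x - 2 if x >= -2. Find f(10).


10 satisfies x >= -2
f(10) = -22

-22


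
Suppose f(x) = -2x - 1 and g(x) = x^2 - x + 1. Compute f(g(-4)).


-43


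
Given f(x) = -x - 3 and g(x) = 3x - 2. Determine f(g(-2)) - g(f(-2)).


f(g(-2)) = 5
g(f(-2)) = -5
Difference = 10

10


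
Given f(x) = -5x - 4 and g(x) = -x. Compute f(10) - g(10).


-44


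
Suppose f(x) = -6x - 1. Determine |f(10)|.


f(10) = -61
|-61| = 61

61


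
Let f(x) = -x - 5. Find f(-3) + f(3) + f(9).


f(-3) = -2
f(3) = -8
f(9) = -14
Sum = -24

-24


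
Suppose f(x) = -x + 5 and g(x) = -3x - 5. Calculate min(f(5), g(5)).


f(5) = 0
g(5) = -20
min = -20

-20


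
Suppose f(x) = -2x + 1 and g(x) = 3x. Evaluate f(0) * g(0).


f(0) = 1
g(0) = 0
Product = 0

0


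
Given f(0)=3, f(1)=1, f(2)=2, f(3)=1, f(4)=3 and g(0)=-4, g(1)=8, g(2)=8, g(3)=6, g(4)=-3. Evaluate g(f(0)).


f(0) = 3
g(3) = 6

6


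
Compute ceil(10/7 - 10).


10/7 = 1.4286
1.4286 - 10 = -8.5714
ceil(-8.5714) = -8

-8


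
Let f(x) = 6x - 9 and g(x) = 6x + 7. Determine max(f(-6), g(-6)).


f(-6) = -45
g(-6) = -29
max = -29

-29


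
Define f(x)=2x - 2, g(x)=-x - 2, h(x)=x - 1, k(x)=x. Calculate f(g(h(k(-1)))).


k(-1) = -1
h(-1) = -2
g(-2) = 0
f(0) = -2

-2


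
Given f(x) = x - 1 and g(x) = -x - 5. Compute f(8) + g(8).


f(8) = 7
g(8) = -13
Sum = -6

-6


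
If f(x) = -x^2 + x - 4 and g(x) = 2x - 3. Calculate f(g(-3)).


g(-3) = -9
f(-9) = (-1)*(-9)^2 + 1*(-9) - 4 = -94

-94


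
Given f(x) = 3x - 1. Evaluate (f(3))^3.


f(3) = 8
(8)^3 = 512

512


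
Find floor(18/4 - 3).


18/4 = 4.5
4.5 - 3 = 1.5
floor(1.5) = 1

1


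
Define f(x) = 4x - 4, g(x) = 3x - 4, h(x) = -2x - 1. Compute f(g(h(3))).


h(3) = -7
g(-7) = -25
f(-25) = -104

-104


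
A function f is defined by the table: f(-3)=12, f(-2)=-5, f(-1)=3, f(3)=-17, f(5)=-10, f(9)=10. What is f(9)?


Reading from the table at x = 9

10


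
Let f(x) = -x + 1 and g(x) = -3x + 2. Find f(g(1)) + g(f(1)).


f(g(1)) = 2
g(f(1)) = 2
Sum = 4

4


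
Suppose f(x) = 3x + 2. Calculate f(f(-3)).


f(-3) = -7
f(-7) = -19

-19


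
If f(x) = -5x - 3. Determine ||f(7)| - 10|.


f(7) = -38
|-38| = 38
|38 - 10| = 28

28


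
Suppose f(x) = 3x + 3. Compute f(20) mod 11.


f(20) = 63
63 mod 11 = 8

8


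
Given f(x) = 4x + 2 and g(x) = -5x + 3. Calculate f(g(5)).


-86


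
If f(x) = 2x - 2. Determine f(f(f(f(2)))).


f(2) = 2
f(2) = 2
f(2) = 2
f(2) = 2

2


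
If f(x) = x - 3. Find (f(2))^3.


f(2) = -1
(-1)^3 = -1

-1


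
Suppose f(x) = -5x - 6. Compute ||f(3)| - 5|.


f(3) = -21
|-21| = 21
|21 - 5| = 16

16


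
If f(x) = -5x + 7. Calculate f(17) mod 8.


f(17) = -78
-78 mod 8 = 2

2


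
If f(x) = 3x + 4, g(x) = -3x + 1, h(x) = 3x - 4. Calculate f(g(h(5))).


h(5) = 11
g(11) = -32
f(-32) = -92

-92


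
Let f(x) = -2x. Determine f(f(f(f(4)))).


64


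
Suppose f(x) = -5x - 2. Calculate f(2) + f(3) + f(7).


f(2) = -12
f(3) = -17
f(7) = -37
Sum = -66

-66


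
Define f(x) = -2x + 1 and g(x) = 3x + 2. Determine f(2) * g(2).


f(2) = -3
g(2) = 8
Product = -24

-24


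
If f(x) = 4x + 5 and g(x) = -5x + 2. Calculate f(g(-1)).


g(-1) = 7
f(7) = 33

33


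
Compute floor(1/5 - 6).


1/5 = 0.2
0.2 - 6 = -5.8
floor(-5.8) = -6

-6


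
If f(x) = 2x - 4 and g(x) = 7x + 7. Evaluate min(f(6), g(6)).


f(6) = 8
g(6) = 49
min = 8

8


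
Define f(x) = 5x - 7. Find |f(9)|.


f(9) = 38
|38| = 38

38


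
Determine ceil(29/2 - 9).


29/2 = 14.5
14.5 - 9 = 5.5
ceil(5.5) = 6

6


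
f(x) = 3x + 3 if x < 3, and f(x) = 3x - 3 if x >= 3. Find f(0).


3


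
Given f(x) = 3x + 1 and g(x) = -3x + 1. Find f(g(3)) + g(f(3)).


-52


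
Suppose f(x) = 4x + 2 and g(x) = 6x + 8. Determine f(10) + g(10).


110


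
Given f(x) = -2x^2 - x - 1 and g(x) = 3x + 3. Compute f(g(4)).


-466


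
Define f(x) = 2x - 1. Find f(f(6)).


f(6) = 11
f(11) = 21

21


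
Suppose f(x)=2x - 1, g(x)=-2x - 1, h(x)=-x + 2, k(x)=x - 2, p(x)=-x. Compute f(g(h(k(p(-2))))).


p(-2) = 2
k(2) = 0
h(0) = 2
g(2) = -5
f(-5) = -11

-11


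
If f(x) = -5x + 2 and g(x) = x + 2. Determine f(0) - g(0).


f(0) = 2
g(0) = 2
Difference = 0

0


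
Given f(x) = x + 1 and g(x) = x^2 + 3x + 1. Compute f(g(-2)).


g(-2) = -1
f(-1) = 0

0


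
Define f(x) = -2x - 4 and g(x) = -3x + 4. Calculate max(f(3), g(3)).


f(3) = -10
g(3) = -5
max = -5

-5


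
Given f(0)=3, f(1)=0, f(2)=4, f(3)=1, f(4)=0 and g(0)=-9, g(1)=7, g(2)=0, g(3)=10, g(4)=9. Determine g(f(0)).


f(0) = 3
g(3) = 10

10


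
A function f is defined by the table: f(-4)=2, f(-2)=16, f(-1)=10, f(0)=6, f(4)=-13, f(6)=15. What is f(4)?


-13


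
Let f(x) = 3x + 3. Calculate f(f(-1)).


3


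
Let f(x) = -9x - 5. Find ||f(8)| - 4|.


f(8) = -77
|-77| = 77
|77 - 4| = 73

73


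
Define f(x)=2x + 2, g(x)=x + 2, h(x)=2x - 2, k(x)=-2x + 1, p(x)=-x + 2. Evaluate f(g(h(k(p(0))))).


p(0) = 2
k(2) = -3
h(-3) = -8
g(-8) = -6
f(-6) = -10

-10


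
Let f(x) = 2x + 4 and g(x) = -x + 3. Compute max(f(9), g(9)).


f(9) = 22
g(9) = -6
max = 22

22


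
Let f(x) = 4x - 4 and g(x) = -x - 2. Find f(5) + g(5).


f(5) = 16
g(5) = -7
Sum = 9

9


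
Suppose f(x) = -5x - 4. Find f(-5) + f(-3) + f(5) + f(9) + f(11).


f(-5) = 21
f(-3) = 11
f(5) = -29
f(9) = -49
f(11) = -59
Sum = -105

-105


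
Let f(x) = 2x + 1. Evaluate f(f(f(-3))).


f(-3) = -5
f(-5) = -9
f(-9) = -17

-17


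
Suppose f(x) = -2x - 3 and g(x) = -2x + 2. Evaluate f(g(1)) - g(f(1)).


f(g(1)) = -3
g(f(1)) = 12
Difference = -15

-15


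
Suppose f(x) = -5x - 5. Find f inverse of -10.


Solve -5x - 5 = -10
x = (-10 + 5) / (-5) = 1

1


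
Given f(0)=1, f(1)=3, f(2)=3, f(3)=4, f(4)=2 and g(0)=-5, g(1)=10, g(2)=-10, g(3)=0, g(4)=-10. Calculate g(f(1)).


f(1) = 3
g(3) = 0

0


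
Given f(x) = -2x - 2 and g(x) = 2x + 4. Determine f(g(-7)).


g(-7) = -10
f(-10) = 18

18


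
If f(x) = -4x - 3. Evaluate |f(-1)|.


f(-1) = 1
|1| = 1

1


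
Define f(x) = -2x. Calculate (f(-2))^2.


16


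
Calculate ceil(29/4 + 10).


29/4 = 7.25
7.25 + 10 = 17.25
ceil(17.25) = 18

18


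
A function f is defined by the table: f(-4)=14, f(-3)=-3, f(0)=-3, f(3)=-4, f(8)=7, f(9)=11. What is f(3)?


Reading from the table at x = 3

-4


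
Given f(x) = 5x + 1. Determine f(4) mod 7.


f(4) = 21
21 mod 7 = 0

0


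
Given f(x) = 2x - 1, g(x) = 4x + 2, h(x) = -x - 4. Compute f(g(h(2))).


h(2) = -6
g(-6) = -22
f(-22) = -45

-45


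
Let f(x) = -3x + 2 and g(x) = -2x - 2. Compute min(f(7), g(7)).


f(7) = -19
g(7) = -16
min = -19

-19


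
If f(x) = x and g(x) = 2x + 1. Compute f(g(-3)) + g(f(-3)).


f(g(-3)) = -5
g(f(-3)) = -5
Sum = -10

-10


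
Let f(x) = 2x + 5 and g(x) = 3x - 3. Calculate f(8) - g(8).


f(8) = 21
g(8) = 21
Difference = 0

0


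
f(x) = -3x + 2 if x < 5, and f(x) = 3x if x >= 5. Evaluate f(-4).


-4 satisfies x < 5
f(-4) = 14

14


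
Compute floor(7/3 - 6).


7/3 = 2.3333
2.3333 - 6 = -3.6667
floor(-3.6667) = -4

-4


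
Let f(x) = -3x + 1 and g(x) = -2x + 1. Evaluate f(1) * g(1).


2


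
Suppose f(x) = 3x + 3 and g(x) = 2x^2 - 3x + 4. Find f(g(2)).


g(2) = 6
f(6) = 21

21


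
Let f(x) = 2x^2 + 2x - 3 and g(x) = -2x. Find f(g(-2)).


g(-2) = 4
f(4) = 2*(4)^2 + 2*(4) - 3 = 37

37


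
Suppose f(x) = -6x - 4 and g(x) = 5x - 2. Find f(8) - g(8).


f(8) = -52
g(8) = 38
Difference = -90

-90


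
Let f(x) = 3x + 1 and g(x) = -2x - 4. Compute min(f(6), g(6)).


f(6) = 19
g(6) = -16
min = -16

-16


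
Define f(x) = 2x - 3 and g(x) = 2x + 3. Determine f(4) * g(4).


f(4) = 5
g(4) = 11
Product = 55

55


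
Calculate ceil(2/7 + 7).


8


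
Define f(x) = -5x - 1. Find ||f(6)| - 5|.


f(6) = -31
|-31| = 31
|31 - 5| = 26

26


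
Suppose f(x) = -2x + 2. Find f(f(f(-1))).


14


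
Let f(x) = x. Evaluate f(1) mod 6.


f(1) = 1
1 mod 6 = 1

1


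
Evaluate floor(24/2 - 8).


24/2 = 12
12 - 8 = 4
floor(4) = 4

4


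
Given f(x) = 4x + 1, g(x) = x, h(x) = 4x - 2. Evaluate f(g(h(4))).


h(4) = 14
g(14) = 14
f(14) = 57

57


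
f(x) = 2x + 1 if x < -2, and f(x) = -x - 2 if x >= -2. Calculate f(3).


3 satisfies x >= -2
f(3) = -5

-5


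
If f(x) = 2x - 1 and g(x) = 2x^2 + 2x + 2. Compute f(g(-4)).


g(-4) = 26
f(26) = 51

51


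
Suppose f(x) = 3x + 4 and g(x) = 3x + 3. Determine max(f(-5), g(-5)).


f(-5) = -11
g(-5) = -12
max = -11

-11


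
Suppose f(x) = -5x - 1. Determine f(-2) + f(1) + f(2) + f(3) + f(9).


f(-2) = 9
f(1) = -6
f(2) = -11
f(3) = -16
f(9) = -46
Sum = -70

-70


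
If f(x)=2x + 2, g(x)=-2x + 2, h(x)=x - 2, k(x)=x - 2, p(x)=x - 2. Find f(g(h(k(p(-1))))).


p(-1) = -3
k(-3) = -5
h(-5) = -7
g(-7) = 16
f(16) = 34

34


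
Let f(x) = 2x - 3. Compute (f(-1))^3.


f(-1) = -5
(-5)^3 = -125

-125


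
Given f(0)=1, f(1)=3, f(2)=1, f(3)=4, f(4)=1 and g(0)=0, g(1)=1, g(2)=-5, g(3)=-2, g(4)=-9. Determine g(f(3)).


f(3) = 4
g(4) = -9

-9


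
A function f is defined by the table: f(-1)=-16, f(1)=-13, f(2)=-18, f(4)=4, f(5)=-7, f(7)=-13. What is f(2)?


Reading from the table at x = 2

-18


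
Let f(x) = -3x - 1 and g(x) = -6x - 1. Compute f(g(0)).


g(0) = -1
f(-1) = 2

2


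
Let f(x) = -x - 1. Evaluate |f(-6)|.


f(-6) = 5
|5| = 5

5


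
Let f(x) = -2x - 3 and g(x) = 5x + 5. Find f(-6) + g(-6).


f(-6) = 9
g(-6) = -25
Sum = -16

-16


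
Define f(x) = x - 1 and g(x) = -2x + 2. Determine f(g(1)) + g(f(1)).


f(g(1)) = -1
g(f(1)) = 2
Sum = 1

1


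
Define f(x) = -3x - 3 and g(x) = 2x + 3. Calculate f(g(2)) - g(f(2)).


f(g(2)) = -24
g(f(2)) = -15
Difference = -9

-9


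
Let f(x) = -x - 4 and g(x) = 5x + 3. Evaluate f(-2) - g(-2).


f(-2) = -2
g(-2) = -7
Difference = 5

5


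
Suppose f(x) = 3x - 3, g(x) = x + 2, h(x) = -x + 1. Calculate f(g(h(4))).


h(4) = -3
g(-3) = -1
f(-1) = -6

-6


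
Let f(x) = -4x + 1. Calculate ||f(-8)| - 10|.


f(-8) = 33
|33| = 33
|33 - 10| = 23

23


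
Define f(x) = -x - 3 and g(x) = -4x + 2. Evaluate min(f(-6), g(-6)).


f(-6) = 3
g(-6) = 26
min = 3

3


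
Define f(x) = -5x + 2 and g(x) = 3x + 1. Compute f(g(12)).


g(12) = 37
f(37) = -183

-183


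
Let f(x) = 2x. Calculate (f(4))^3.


f(4) = 8
(8)^3 = 512

512


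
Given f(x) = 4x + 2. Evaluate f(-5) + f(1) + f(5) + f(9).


f(-5) = -18
f(1) = 6
f(5) = 22
f(9) = 38
Sum = 48

48


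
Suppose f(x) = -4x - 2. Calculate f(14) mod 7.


f(14) = -58
-58 mod 7 = 5

5


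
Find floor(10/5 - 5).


10/5 = 2
2 - 5 = -3
floor(-3) = -3

-3


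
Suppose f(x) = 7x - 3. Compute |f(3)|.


f(3) = 18
|18| = 18

18


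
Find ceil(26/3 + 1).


26/3 = 8.6667
8.6667 + 1 = 9.6667
ceil(9.6667) = 10

10


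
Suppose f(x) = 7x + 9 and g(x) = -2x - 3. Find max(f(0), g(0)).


f(0) = 9
g(0) = -3
max = 9

9


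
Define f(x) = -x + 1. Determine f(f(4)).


f(4) = -3
f(-3) = 4

4


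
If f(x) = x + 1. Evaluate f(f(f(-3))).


f(-3) = -2
f(-2) = -1
f(-1) = 0

0


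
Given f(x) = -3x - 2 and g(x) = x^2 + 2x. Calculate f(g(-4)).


g(-4) = 8
f(8) = -26

-26


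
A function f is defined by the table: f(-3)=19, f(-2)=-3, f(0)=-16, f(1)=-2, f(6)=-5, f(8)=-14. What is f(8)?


Reading from the table at x = 8

-14


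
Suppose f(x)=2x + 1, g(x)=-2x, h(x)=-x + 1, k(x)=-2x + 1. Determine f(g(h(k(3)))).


k(3) = -5
h(-5) = 6
g(6) = -12
f(-12) = -23

-23


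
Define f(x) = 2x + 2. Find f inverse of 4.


Solve 2x + 2 = 4
x = (4 - 2) / 2 = 1

1


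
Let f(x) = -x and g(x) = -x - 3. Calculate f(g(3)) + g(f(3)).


6


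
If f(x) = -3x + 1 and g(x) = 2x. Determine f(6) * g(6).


-204


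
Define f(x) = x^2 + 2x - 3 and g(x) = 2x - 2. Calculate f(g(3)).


g(3) = 4
f(4) = 1*(4)^2 + 2*(4) - 3 = 21

21


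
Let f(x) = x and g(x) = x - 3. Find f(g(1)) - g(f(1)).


f(g(1)) = -2
g(f(1)) = -2
Difference = 0

0


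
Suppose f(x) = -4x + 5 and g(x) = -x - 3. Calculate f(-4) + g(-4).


22


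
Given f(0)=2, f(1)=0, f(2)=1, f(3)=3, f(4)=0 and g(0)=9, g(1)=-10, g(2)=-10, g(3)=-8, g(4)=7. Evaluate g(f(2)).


f(2) = 1
g(1) = -10

-10


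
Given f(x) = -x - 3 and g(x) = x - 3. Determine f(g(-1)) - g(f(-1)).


f(g(-1)) = 1
g(f(-1)) = -5
Difference = 6

6


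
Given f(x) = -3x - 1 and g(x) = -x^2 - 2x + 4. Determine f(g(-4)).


g(-4) = -4
f(-4) = 11

11


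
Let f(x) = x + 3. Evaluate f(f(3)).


f(3) = 6
f(6) = 9

9


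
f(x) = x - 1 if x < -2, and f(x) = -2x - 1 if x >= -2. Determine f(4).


4 satisfies x >= -2
f(4) = -9

-9


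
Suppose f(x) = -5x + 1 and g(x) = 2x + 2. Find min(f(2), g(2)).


f(2) = -9
g(2) = 6
min = -9

-9


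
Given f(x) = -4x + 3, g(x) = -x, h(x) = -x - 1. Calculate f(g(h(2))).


h(2) = -3
g(-3) = 3
f(3) = -9

-9


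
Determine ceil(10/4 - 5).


10/4 = 2.5
2.5 - 5 = -2.5
ceil(-2.5) = -2

-2


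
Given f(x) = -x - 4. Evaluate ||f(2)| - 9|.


f(2) = -6
|-6| = 6
|6 - 9| = 3

3


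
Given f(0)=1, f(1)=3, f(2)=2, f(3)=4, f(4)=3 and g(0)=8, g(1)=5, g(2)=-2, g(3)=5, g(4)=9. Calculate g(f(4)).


f(4) = 3
g(3) = 5

5


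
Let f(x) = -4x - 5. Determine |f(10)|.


f(10) = -45
|-45| = 45

45


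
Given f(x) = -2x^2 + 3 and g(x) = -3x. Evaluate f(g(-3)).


-159


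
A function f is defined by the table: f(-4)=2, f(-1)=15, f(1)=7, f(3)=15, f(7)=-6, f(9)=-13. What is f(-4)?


Reading from the table at x = -4

2


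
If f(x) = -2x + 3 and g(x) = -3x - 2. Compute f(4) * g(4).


70


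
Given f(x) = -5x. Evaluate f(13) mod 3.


f(13) = -65
-65 mod 3 = 1

1


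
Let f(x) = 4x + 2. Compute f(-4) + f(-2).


f(-4) = -14
f(-2) = -6
Sum = -20

-20


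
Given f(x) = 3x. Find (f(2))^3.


f(2) = 6
(6)^3 = 216

216


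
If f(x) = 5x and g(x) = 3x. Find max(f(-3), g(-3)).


-9


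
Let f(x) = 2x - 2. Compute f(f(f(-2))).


f(-2) = -6
f(-6) = -14
f(-14) = -30

-30


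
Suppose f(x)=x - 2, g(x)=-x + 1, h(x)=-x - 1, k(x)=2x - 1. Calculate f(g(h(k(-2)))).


-5


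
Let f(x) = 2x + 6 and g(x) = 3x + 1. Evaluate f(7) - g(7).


f(7) = 20
g(7) = 22
Difference = -2

-2


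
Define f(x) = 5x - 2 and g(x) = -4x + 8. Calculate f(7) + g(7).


f(7) = 33
g(7) = -20
Sum = 13

13
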